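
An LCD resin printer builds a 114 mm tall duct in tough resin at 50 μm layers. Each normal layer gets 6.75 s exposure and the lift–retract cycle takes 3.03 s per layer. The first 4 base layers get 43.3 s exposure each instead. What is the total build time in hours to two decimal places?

Layers = ⌈114/0.05⌉ = 2280.
Base layers = 4 × (43.3 + 3.03), so 185.32 s.
Regular layers = 2276 × (6.75 + 3.03), so 22259.28 s.
Sum: 185.32 + 22259.28 = 22444.6 s → 6.23 hours.

6.23 hours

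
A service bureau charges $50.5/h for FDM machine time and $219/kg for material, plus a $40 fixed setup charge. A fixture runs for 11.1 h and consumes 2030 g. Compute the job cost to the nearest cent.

Machine cost: 50.5 × 11.1 → $560.55.
Feedstock cost = 219 × 2030/1000, so $444.57.
Adding setup: 560.55 + 444.57 + 40 → $1045.12.

$1045.12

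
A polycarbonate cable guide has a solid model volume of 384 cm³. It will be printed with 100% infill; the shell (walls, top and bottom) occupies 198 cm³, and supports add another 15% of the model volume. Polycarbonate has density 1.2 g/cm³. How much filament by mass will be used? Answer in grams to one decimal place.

529.9 g

Interior volume = 384 − 198 = 186 cm³.
Deposited infill: 1.00 × 186 → 186 cm³.
Support = 0.15 × 384 = 57.6 cm³.
Total printed volume = 198 + 186 + 57.6 = 441.6 cm³.
Mass = 441.6 × 1.2, so 529.92 g.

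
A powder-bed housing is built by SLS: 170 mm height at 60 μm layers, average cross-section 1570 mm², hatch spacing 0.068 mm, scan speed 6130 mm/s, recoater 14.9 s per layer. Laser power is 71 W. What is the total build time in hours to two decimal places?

Number of layers: 170 / 0.06 → 2834 (rounded up).
Hatch length per layer = 1570 / 0.068, so 23088.2 mm.
Scan time per layer: 23088.2 / 6130 → 3.7664 s.
Layer cycle = 3.7664 + 14.9 = 18.6664 s.
Total: 2834 × 18.6664 s = 52900.5776 s → 14.69 hours.

14.69 hours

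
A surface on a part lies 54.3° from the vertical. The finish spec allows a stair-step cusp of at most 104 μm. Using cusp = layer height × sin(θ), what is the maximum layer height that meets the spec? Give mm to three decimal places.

0.128 mm

sin(54.3°) = 0.8121; t_max = 0.104/0.8121 = 0.128 mm.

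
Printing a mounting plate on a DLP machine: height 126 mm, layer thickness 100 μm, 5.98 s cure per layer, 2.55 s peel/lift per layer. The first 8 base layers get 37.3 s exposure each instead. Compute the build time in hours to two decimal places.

Layers = ⌈126/0.1⌉ = 1260.
Base layers = 8 × (37.3 + 2.55) = 318.8 s.
Normal layers = 1252 × (5.98 + 2.55) = 10679.56 s.
Sum: 318.8 + 10679.56 = 10998.36 s → 3.06 hours.

3.06 hours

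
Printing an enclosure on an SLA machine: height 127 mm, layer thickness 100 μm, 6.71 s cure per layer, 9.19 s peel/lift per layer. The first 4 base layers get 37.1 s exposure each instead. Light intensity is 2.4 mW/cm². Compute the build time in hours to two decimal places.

5.64 hours

Layers = ⌈127/0.1⌉ = 1270.
Base layers: 4 × (37.1 + 9.19) → 185.16 s.
Regular layers: 1266 × (6.71 + 9.19) → 20129.4 s.
Total = 185.16 + 20129.4 = 20314.56 s = 5.64 hours.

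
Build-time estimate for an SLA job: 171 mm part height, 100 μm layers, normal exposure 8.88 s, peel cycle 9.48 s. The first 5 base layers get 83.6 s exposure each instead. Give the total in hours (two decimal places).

Layers = ⌈171/0.1⌉ = 1710.
Bottom layers: 5 × (83.6 + 9.48) → 465.4 s.
Normal layers = 1705 × (8.88 + 9.48) = 31303.8 s.
Total = 465.4 + 31303.8 = 31769.2 s = 8.82 hours.

8.82 hours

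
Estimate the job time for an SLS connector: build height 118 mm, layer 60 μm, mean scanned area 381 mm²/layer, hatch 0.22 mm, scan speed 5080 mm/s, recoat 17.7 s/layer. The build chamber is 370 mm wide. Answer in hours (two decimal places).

Number of layers: 118 / 0.06 → 1967 (rounded up).
Per-layer scan distance = 381 / 0.22, so 1731.8 mm.
Scan time per layer = 1731.8 / 5080 = 0.3409 s.
Layer cycle = 0.3409 + 17.7 = 18.0409 s.
Total: 1967 × 18.0409 s = 35486.4503 s → 9.86 hours.

9.86 hours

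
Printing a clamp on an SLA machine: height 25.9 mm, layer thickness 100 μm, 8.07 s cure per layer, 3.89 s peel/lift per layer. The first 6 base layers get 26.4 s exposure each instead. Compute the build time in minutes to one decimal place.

Number of layers: 25.9 / 0.1 → 259 (rounded up).
Base layers: 6 × (26.4 + 3.89) → 181.74 s.
Remaining layers = 253 × (8.07 + 3.89) = 3025.88 s.
Total = 181.74 + 3025.88 = 3207.62 s = 53.5 minutes.

53.5 minutes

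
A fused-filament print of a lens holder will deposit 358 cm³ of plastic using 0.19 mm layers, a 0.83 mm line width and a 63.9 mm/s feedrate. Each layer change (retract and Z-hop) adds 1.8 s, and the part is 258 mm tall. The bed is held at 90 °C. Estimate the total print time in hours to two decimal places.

Bead cross-section: 0.19 × 0.83 → 0.1577 mm².
Total extruded path = 358000/0.1577 = 2270133.2 mm.
Time extruding = 2270133.2 / 63.9 = 35526.3 s.
Number of layers: 258 / 0.19 → 1358 (rounded up).
Z-hop total = 1358 × 1.8 = 2444.4 s.
Total = 35526.3 + 2444.4 = 37970.7 s = 10.55 hours.

10.55 hours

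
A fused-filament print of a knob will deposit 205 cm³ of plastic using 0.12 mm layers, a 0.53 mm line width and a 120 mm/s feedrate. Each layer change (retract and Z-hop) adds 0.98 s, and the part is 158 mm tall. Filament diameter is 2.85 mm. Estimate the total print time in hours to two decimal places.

Line area: 0.12 × 0.53 → 0.0636 mm².
Path length: 205000 mm³ / 0.0636 mm² → 3223270.4 mm.
Print-move time = 3223270.4 / 120, so 26860.6 s.
Number of layers: 158 / 0.12 → 1317 (rounded up).
Z-hop total = 1317 × 0.98, so 1290.66 s.
Total = 26860.6 + 1290.66 = 28151.26 s = 7.82 hours.

7.82 hours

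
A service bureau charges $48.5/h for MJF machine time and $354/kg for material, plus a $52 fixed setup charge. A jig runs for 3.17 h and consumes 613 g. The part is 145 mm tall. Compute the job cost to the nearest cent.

$422.75

Machine-time cost: 48.5 × 3.17 → $153.745.
Material cost = 354 × 613/1000, so $217.002.
Total = 153.745 + 217.002 + 52 = 422.747 ≈ $422.75.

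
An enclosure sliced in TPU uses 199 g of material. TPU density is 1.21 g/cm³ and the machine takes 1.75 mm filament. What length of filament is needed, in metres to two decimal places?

Extruded volume: 199/1.21 = 164.4628 cm³ (164462.8 mm³).
A = π r² = π × 0.875² = 2.4053 mm².
L = V/A = 164462.8/2.4053 = 68375.17 mm → 68.38 m.

68.38 m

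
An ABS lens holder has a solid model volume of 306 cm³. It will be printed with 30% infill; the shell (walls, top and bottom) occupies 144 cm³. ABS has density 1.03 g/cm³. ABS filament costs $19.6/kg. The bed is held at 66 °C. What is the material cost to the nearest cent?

Infill region = 306 − 144 = 162 cm³.
Infill volume: 0.30 × 162 → 48.6 cm³.
Deposited volume = 144 + 48.6 = 192.6 cm³.
Mass = 192.6 × 1.03, so 198.378 g.
Cost = 198.378 g / 1000 × $19.6/kg = $3.89.

$3.89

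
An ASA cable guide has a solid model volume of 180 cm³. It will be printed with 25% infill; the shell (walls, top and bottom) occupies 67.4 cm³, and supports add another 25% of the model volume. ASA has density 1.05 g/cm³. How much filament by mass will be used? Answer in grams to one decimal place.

Infill region = 180 − 67.4, so 112.6 cm³.
Deposited infill = 0.25 × 112.6, so 28.15 cm³.
Support: 0.25 × 180 → 45 cm³.
Total extruded = 67.4 + 28.15 + 45 = 140.55 cm³.
Mass: 140.55 × 1.05 → 147.5775 g.

147.6 g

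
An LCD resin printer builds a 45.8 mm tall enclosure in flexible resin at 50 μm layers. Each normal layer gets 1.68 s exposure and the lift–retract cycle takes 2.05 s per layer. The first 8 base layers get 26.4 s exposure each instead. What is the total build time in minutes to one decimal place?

Layers = ⌈45.8/0.05⌉ = 916.
Bottom layers = 8 × (26.4 + 2.05) = 227.6 s.
Normal layers = 908 × (1.68 + 2.05) = 3386.84 s.
Sum: 227.6 + 3386.84 = 3614.44 s → 60.2 minutes.

60.2 minutes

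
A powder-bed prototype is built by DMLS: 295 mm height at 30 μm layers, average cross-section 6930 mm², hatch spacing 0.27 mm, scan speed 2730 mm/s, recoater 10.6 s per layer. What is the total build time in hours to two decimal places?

Number of layers: 295 / 0.03 → 9834 (rounded up).
Scan path per layer = 6930 / 0.27, so 25666.7 mm.
Scan time per layer = 25666.7 / 2730 = 9.4017 s.
Time per layer = 9.4017 + 10.6, so 20.0017 s.
9834 layers × 20.0017 s/layer = 196696.7178 s, i.e. 54.64 hours.

54.64 hours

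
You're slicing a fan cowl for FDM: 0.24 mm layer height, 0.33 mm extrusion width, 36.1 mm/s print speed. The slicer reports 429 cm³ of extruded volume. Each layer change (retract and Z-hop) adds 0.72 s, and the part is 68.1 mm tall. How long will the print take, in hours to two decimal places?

Bead cross-section: 0.24 × 0.33 → 0.0792 mm².
Path length: 429000 mm³ / 0.0792 mm² → 5416666.7 mm.
Time extruding = 5416666.7 / 36.1, so 150046.2 s.
Number of layers: 68.1 / 0.24 → 284 (rounded up).
Non-print overhead = 284 × 0.72, so 204.48 s.
Altogether 150046.2 + 204.48 = 150250.68 s, i.e. 41.74 hours.

41.74 hours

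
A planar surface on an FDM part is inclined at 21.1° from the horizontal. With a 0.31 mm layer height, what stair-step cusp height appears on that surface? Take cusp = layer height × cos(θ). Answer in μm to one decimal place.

h_c = t·cos θ = 0.31 × 0.9330 = 0.28923 mm (289.2 μm).

289.2 μm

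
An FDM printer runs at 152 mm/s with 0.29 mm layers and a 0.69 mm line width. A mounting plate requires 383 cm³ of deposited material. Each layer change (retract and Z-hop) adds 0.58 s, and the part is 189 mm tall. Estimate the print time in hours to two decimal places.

3.60 hours

Line area = 0.29 × 0.69, so 0.2001 mm².
Total extruded path = 383000/0.2001 = 1914043 mm.
Print-move time = 1914043 / 152 = 12592.4 s.
Layer count = ceil(189 / 0.29) = 652.
Non-print overhead = 652 × 0.58 = 378.16 s.
Total = 12592.4 + 378.16 = 12970.56 s = 3.60 hours.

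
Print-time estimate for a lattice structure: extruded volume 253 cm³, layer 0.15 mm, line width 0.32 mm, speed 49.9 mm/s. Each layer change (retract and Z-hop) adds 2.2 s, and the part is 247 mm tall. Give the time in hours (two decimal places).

30.35 hours

Line area = 0.15 × 0.32 = 0.048 mm².
Total extruded path = 253000/0.048 = 5270833.3 mm.
Extrusion time = 5270833.3 / 49.9, so 105627.9 s.
Number of layers: 247 / 0.15 → 1647 (rounded up).
Z-hop total: 1647 × 2.2 → 3623.4 s.
Total = 105627.9 + 3623.4 = 109251.3 s = 30.35 hours.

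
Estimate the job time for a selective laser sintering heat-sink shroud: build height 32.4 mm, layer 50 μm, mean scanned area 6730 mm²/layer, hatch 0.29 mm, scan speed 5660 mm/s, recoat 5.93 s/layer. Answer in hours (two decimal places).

Number of layers: 32.4 / 0.05 → 648 (rounded up).
Hatch length per layer = 6730 / 0.29 = 23206.9 mm.
Laser time per layer: 23206.9 / 5660 → 4.1002 s.
Layer cycle: 4.1002 + 5.93 → 10.0302 s.
648 layers × 10.0302 s/layer = 6499.5696 s, i.e. 1.81 hours.

1.81 hours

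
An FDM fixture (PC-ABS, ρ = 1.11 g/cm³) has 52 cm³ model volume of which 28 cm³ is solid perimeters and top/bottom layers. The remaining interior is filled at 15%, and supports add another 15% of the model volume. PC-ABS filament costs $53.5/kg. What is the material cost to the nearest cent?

Interior volume = 52 − 28 = 24 cm³.
Deposited infill: 0.15 × 24 → 3.6 cm³.
Support = 0.15 × 52 = 7.8 cm³.
Total printed volume = 28 + 3.6 + 7.8, so 39.4 cm³.
Mass = 39.4 × 1.11 = 43.734 g.
Cost = 43.734 g / 1000 × $53.5/kg = $2.34.

$2.34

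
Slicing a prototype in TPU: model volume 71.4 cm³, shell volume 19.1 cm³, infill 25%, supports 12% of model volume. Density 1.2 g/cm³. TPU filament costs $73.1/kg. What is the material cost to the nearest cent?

$3.57

Infill region = 71.4 − 19.1 = 52.3 cm³.
Deposited infill = 0.25 × 52.3, so 13.075 cm³.
Support = 0.12 × 71.4, so 8.568 cm³.
Total printed volume = 19.1 + 13.075 + 8.568 = 40.743 cm³.
Mass = 40.743 × 1.2 = 48.8916 g.
Cost = 48.8916 g / 1000 × $73.1/kg = $3.57.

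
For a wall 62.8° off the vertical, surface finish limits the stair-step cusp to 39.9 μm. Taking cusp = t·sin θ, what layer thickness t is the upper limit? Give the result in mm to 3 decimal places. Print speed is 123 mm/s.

0.045 mm

t = h_c / sin θ = 0.0399 / 0.8894 = 0.045 mm.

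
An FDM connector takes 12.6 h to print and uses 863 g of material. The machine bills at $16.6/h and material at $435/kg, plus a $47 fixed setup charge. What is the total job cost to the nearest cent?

Machine-time cost: 16.6 × 12.6 → $209.16.
Material charge = 435 × 863/1000, so $375.405.
Adding setup: 209.16 + 375.405 + 47 → 631.565 ≈ $631.57.

$631.57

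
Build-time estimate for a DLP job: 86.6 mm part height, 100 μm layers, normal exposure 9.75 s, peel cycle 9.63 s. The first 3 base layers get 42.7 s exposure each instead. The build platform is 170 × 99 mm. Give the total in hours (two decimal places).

4.69 hours

Layers = ⌈86.6/0.1⌉ = 866.
Base layers = 3 × (42.7 + 9.63) = 156.99 s.
Normal layers: 863 × (9.75 + 9.63) → 16724.94 s.
Total = 156.99 + 16724.94 = 16881.93 s = 4.69 hours.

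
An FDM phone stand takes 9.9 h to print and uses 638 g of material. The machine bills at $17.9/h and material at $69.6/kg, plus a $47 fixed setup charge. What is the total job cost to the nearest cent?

Time charge = 17.9 × 9.9, so $177.21.
Material cost = 69.6 × 638/1000 = $44.4048.
Total = 177.21 + 44.4048 + 47 = 268.6148 ≈ $268.61.

$268.61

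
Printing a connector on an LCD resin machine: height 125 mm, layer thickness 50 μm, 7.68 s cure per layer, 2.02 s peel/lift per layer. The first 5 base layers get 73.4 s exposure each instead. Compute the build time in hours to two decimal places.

Layers = ⌈125/0.05⌉ = 2500.
Base layers: 5 × (73.4 + 2.02) → 377.1 s.
Regular layers: 2495 × (7.68 + 2.02) → 24201.5 s.
Sum: 377.1 + 24201.5 = 24578.6 s → 6.83 hours.

6.83 hours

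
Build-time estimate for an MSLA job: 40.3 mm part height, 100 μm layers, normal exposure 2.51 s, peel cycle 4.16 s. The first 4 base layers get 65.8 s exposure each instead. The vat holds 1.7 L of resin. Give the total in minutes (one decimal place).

49.0 minutes

Layers = ⌈40.3/0.1⌉ = 403.
Base layers = 4 × (65.8 + 4.16), so 279.84 s.
Normal layers = 399 × (2.51 + 4.16) = 2661.33 s.
Sum: 279.84 + 2661.33 = 2941.17 s → 49.0 minutes.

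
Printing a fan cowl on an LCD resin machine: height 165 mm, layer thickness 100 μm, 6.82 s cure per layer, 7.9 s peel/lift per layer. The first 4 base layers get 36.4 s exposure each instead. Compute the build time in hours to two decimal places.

6.78 hours

Layers = ⌈165/0.1⌉ = 1650.
Burn-in layers: 4 × (36.4 + 7.9) → 177.2 s.
Normal layers = 1646 × (6.82 + 7.9), so 24229.12 s.
Total = 177.2 + 24229.12 = 24406.32 s = 6.78 hours.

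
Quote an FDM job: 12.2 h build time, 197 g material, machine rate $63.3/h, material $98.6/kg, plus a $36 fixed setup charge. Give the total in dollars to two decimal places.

$827.68

Machine-time cost = 63.3 × 12.2, so $772.26.
Feedstock cost: 98.6 × 197/1000 → $19.4242.
Total = 772.26 + 19.4242 + 36 = 827.6842 ≈ $827.68.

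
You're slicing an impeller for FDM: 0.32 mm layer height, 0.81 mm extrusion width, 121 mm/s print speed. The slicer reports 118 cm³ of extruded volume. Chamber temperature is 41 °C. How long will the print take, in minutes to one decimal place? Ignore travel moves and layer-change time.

62.7 minutes

Extrusion cross-section = 0.32 × 0.81, so 0.2592 mm².
Total extruded path = 118000/0.2592 = 455246.9 mm.
Extrusion time: 455246.9 / 121 → 3762.4 s.
3762.4 s = 62.7 minutes.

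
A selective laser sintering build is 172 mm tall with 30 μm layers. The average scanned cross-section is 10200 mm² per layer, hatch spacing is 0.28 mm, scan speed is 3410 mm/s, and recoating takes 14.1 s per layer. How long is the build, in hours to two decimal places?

Layers = ⌈172/0.03⌉ = 5734.
Scan path per layer = 10200 / 0.28, so 36428.6 mm.
Per-layer scan time = 36428.6 / 3410 = 10.6829 s.
Time per layer = 10.6829 + 14.1 = 24.7829 s.
5734 layers × 24.7829 s/layer = 142105.1486 s, i.e. 39.47 hours.

39.47 hours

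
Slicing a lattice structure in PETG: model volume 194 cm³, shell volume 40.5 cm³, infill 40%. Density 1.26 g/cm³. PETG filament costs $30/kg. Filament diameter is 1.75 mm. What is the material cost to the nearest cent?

Interior volume = 194 − 40.5, so 153.5 cm³.
Infill volume = 0.40 × 153.5 = 61.4 cm³.
Total printed volume = 40.5 + 61.4 = 101.9 cm³.
Mass = 101.9 × 1.26, so 128.394 g.
Cost = 128.394 g / 1000 × $30/kg = $3.85.

$3.85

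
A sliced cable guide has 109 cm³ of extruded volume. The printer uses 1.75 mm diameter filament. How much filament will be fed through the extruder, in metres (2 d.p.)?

A = π r² = π × 0.875² = 2.4053 mm².
Length = 109 cm³ / 2.4053 mm² = 109000 / 2.4053 = 45316.59 mm = 45.32 m.

45.32 m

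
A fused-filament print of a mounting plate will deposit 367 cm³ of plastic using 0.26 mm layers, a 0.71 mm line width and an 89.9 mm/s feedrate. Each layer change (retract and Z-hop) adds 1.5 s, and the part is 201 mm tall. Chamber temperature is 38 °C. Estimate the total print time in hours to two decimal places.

6.47 hours

Line area = 0.26 × 0.71, so 0.1846 mm².
Toolpath length = 367 cm³ / 0.1846 mm² = 367000 / 0.1846 = 1988082.3 mm.
Extrusion time = 1988082.3 / 89.9 = 22114.4 s.
Number of layers: 201 / 0.26 → 774 (rounded up).
Layer-change overhead = 774 × 1.5 = 1161 s.
Total = 22114.4 + 1161 = 23275.4 s = 6.47 hours.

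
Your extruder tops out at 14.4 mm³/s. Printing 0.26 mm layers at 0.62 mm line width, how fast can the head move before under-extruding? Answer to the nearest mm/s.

Bead cross-section = 0.26 × 0.62, so 0.1612 mm².
v_max = Q/A = 14.4/0.1612 = 89.33 mm/s → 89 mm/s.

89 mm/s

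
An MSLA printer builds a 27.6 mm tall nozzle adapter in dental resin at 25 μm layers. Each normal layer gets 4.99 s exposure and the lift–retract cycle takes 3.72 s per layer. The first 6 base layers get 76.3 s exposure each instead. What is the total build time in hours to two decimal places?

Layer count = ceil(27.6 / 0.025) = 1104.
Base layers: 6 × (76.3 + 3.72) → 480.12 s.
Normal layers = 1098 × (4.99 + 3.72), so 9563.58 s.
Total = 480.12 + 9563.58 = 10043.7 s = 2.79 hours.

2.79 hours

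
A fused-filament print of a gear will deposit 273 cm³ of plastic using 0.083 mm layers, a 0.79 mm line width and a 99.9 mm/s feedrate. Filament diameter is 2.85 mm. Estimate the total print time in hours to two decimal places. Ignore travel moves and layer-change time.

11.58 hours

Extrusion cross-section = 0.083 × 0.79 = 0.06557 mm².
Total extruded path = 273000/0.06557 = 4163489.4 mm.
Extrusion time = 4163489.4 / 99.9, so 41676.6 s.
41676.6 s = 11.58 hours.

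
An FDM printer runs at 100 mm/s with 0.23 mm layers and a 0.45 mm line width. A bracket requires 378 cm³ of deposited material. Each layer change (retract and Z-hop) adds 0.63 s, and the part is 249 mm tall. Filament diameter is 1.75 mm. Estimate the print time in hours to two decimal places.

10.33 hours

Bead cross-section = 0.23 × 0.45 = 0.1035 mm².
Total extruded path = 378000/0.1035 = 3652173.9 mm.
Extrusion time = 3652173.9 / 100 = 36521.7 s.
Layers = ⌈249/0.23⌉ = 1083.
Z-hop total = 1083 × 0.63 = 682.29 s.
Altogether 36521.7 + 682.29 = 37203.99 s, i.e. 10.33 hours.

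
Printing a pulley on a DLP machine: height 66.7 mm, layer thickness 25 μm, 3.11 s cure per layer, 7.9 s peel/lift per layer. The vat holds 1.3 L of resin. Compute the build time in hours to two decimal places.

8.16 hours

Number of layers: 66.7 / 0.025 → 2668 (rounded up).
Each layer takes = 3.11 + 7.9, so 11.01 s.
Total = 2668 × 11.01 = 29374.68 s = 8.16 hours.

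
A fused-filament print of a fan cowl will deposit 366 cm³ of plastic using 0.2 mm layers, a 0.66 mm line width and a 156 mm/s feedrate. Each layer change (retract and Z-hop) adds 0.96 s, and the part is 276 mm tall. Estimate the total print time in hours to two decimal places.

5.31 hours

Bead cross-section = 0.2 × 0.66 = 0.132 mm².
Total extruded path = 366000/0.132 = 2772727.3 mm.
Print-move time = 2772727.3 / 156 = 17773.9 s.
Layers = ⌈276/0.2⌉ = 1380.
Non-print overhead: 1380 × 0.96 → 1324.8 s.
Total = 17773.9 + 1324.8 = 19098.7 s = 5.31 hours.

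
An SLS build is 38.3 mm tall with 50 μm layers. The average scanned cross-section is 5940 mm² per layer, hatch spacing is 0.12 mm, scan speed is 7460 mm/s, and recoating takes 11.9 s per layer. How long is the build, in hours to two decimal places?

Layers = ⌈38.3/0.05⌉ = 766.
Hatch length per layer = 5940 / 0.12, so 49500 mm.
Scan time per layer = 49500 / 7460, so 6.6354 s.
Time per layer = 6.6354 + 11.9 = 18.5354 s.
Build time = 766 × 18.5354 = 14198.1164 s = 3.94 hours.

3.94 hours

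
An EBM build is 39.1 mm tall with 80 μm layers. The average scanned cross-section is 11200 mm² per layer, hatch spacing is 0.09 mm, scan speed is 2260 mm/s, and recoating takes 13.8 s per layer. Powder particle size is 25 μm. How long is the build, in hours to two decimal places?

9.35 hours

Layer count = ceil(39.1 / 0.08) = 489.
Per-layer scan distance = 11200 / 0.09, so 124444.4 mm.
Scan time per layer = 124444.4 / 2260, so 55.0639 s.
Per-layer time: 55.0639 + 13.8 → 68.8639 s.
Total: 489 × 68.8639 s = 33674.4471 s → 9.35 hours.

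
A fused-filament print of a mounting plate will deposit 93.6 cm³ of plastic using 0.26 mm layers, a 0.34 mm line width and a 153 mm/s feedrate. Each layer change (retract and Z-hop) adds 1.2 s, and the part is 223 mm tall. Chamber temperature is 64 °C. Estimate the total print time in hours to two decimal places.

2.21 hours

Bead cross-section = 0.26 × 0.34, so 0.0884 mm².
Path length: 93600 mm³ / 0.0884 mm² → 1058823.5 mm.
Print-move time: 1058823.5 / 153 → 6920.4 s.
Number of layers: 223 / 0.26 → 858 (rounded up).
Non-print overhead = 858 × 1.2 = 1029.6 s.
Altogether 6920.4 + 1029.6 = 7950 s, i.e. 2.21 hours.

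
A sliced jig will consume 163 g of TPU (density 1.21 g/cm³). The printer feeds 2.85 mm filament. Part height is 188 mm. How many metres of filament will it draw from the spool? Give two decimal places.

Extruded volume: 163/1.21 = 134.7107 cm³ (134710.7 mm³).
Filament cross-section = π × (2.85/2)² = 6.3794 mm².
L = V/A = 134710.7/6.3794 = 21116.52 mm → 21.12 m.

21.12 m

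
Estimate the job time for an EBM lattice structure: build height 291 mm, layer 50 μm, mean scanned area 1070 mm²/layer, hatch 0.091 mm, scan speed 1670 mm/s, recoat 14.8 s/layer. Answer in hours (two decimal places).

35.31 hours

Number of layers: 291 / 0.05 → 5820 (rounded up).
Hatch length per layer = 1070 / 0.091 = 11758.2 mm.
Per-layer scan time = 11758.2 / 1670 = 7.0408 s.
Layer cycle: 7.0408 + 14.8 → 21.8408 s.
Total: 5820 × 21.8408 s = 127113.456 s → 35.31 hours.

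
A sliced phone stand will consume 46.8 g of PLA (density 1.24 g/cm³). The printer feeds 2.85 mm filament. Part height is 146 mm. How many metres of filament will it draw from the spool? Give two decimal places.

5.92 m

Volume = 46.8 g / 1.24 g·cm⁻³ = 37.7419 cm³ = 37741.9 mm³.
Cross-section of 2.85 mm filament: π·(2.85/2)² = 6.3794 mm².
L = V/A = 37741.9/6.3794 = 5916.21 mm → 5.92 m.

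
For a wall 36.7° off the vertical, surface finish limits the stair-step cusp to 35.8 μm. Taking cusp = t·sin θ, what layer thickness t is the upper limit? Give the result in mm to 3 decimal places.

0.060 mm

Layer height = cusp / sin(36.7°) = 0.0358 / 0.5976 = 0.060 mm.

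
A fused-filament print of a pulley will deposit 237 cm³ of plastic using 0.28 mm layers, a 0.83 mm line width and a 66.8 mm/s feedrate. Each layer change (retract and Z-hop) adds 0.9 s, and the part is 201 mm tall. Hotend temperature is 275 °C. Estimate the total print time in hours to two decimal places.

Line area = 0.28 × 0.83 = 0.2324 mm².
Total extruded path = 237000/0.2324 = 1019793.5 mm.
Print-move time = 1019793.5 / 66.8, so 15266.4 s.
Number of layers: 201 / 0.28 → 718 (rounded up).
Layer-change overhead = 718 × 0.9, so 646.2 s.
Altogether 15266.4 + 646.2 = 15912.6 s, i.e. 4.42 hours.

4.42 hours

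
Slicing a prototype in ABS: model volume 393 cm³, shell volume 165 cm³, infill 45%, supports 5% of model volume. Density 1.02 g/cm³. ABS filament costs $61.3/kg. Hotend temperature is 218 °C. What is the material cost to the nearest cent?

$17.96

Volume inside the shell: 393 − 165 → 228 cm³.
Deposited infill: 0.45 × 228 → 102.6 cm³.
Support = 0.05 × 393 = 19.65 cm³.
Total extruded = 165 + 102.6 + 19.65 = 287.25 cm³.
Mass = 287.25 × 1.02, so 292.995 g.
At $61.3/kg: 292.995/1000 × 61.3 = $17.96.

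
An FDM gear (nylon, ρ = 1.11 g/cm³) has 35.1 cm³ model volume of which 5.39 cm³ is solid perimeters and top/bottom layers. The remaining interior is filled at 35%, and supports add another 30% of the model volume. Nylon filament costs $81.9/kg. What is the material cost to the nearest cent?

$2.39

Volume inside the shell = 35.1 − 5.39, so 29.71 cm³.
Infill deposited = 0.35 × 29.71, so 10.3985 cm³.
Support = 0.30 × 35.1 = 10.53 cm³.
Deposited volume = 5.39 + 10.3985 + 10.53, so 26.3185 cm³.
Mass = 26.3185 × 1.11 = 29.213535 g.
Cost = 29.213535 g / 1000 × $81.9/kg = $2.39.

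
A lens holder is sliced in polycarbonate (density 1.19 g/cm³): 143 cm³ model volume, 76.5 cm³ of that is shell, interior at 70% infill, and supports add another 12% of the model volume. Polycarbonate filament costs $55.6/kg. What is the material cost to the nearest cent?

$9.28

Infill region = 143 − 76.5, so 66.5 cm³.
Infill volume: 0.70 × 66.5 → 46.55 cm³.
Support = 0.12 × 143 = 17.16 cm³.
Deposited volume: 76.5 + 46.55 + 17.16 → 140.21 cm³.
Mass = 140.21 × 1.19, so 166.8499 g.
At $55.6/kg: 166.8499/1000 × 55.6 = $9.28.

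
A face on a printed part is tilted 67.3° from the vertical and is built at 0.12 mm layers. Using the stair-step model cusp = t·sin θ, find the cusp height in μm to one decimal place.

h_c = t·sin θ = 0.12 × 0.9225 = 0.1107 mm (110.7 μm).

110.7 μm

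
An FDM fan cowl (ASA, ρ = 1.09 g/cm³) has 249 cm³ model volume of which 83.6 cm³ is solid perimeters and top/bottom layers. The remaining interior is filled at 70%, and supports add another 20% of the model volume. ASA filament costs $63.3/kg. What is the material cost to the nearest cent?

$17.19

Volume inside the shell = 249 − 83.6, so 165.4 cm³.
Infill deposited: 0.70 × 165.4 → 115.78 cm³.
Support = 0.20 × 249, so 49.8 cm³.
Total printed volume: 83.6 + 115.78 + 49.8 → 249.18 cm³.
Mass = 249.18 × 1.09 = 271.6062 g.
Cost = 271.6062 g / 1000 × $63.3/kg = $17.19.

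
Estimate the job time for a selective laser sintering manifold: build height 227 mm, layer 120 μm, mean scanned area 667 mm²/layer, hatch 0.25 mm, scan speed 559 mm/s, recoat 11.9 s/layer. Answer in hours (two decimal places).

8.76 hours

Layers = ⌈227/0.12⌉ = 1892.
Scan path per layer: 667 / 0.25 → 2668 mm.
Scan time per layer = 2668 / 559, so 4.7728 s.
Time per layer = 4.7728 + 11.9, so 16.6728 s.
Build time = 1892 × 16.6728 = 31544.9376 s = 8.76 hours.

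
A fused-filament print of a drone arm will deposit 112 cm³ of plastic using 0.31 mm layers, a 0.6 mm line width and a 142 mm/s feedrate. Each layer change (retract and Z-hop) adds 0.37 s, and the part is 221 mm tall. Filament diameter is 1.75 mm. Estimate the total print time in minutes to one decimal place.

Line area = 0.31 × 0.6 = 0.186 mm².
Path length: 112000 mm³ / 0.186 mm² → 602150.5 mm.
Print-move time = 602150.5 / 142 = 4240.5 s.
Layer count = ceil(221 / 0.31) = 713.
Layer-change overhead = 713 × 0.37 = 263.81 s.
Altogether 4240.5 + 263.81 = 4504.31 s, i.e. 75.1 minutes.

75.1 minutes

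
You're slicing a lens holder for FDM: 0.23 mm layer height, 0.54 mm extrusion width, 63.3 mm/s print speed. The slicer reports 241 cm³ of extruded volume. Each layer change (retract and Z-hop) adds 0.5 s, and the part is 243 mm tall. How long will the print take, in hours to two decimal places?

8.66 hours

Bead cross-section = 0.23 × 0.54 = 0.1242 mm².
Path length: 241000 mm³ / 0.1242 mm² → 1940418.7 mm.
Time extruding = 1940418.7 / 63.3 = 30654.3 s.
Number of layers: 243 / 0.23 → 1057 (rounded up).
Layer-change overhead = 1057 × 0.5, so 528.5 s.
Altogether 30654.3 + 528.5 = 31182.8 s, i.e. 8.66 hours.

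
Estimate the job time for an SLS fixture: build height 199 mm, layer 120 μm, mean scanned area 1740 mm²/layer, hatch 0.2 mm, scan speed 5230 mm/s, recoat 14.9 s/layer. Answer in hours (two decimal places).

7.63 hours

Layers = ⌈199/0.12⌉ = 1659.
Hatch length per layer = 1740 / 0.2, so 8700 mm.
Laser time per layer: 8700 / 5230 → 1.6635 s.
Layer cycle = 1.6635 + 14.9 = 16.5635 s.
Build time = 1659 × 16.5635 = 27478.8465 s = 7.63 hours.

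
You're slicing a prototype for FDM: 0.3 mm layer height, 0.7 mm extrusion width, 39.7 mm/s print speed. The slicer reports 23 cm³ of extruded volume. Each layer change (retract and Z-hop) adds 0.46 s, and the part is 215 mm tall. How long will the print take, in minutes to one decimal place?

51.5 minutes

Extrusion cross-section: 0.3 × 0.7 → 0.21 mm².
Total extruded path = 23000/0.21 = 109523.8 mm.
Print-move time: 109523.8 / 39.7 → 2758.8 s.
Layers = ⌈215/0.3⌉ = 717.
Layer-change overhead = 717 × 0.46, so 329.82 s.
Total = 2758.8 + 329.82 = 3088.62 s = 51.5 minutes.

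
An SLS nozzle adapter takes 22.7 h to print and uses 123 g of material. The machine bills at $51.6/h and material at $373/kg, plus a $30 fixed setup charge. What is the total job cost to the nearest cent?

Machine cost: 51.6 × 22.7 → $1171.32.
Material cost = 373 × 123/1000, so $45.879.
Total = 1171.32 + 45.879 + 30 = 1247.199 ≈ $1247.20.

$1247.20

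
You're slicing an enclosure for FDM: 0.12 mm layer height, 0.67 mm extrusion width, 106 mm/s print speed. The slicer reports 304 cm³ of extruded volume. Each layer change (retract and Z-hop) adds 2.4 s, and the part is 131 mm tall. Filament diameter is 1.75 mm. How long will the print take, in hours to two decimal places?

10.64 hours

Line area = 0.12 × 0.67, so 0.0804 mm².
Total extruded path = 304000/0.0804 = 3781094.5 mm.
Time extruding = 3781094.5 / 106 = 35670.7 s.
Number of layers: 131 / 0.12 → 1092 (rounded up).
Z-hop total: 1092 × 2.4 → 2620.8 s.
Total = 35670.7 + 2620.8 = 38291.5 s = 10.64 hours.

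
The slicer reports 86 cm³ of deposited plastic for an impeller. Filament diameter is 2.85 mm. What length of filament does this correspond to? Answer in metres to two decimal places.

Filament cross-section = π × (2.85/2)² = 6.3794 mm².
Length = 86 cm³ / 6.3794 mm² = 86000 / 6.3794 = 13480.89 mm = 13.48 m.

13.48 m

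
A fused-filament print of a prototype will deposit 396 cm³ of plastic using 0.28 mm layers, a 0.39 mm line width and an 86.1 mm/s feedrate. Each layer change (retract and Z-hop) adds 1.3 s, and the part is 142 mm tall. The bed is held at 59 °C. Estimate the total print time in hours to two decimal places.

Line area = 0.28 × 0.39 = 0.1092 mm².
Path length: 396000 mm³ / 0.1092 mm² → 3626373.6 mm.
Time extruding: 3626373.6 / 86.1 → 42118.2 s.
Number of layers: 142 / 0.28 → 508 (rounded up).
Layer-change overhead: 508 × 1.3 → 660.4 s.
Total = 42118.2 + 660.4 = 42778.6 s = 11.88 hours.

11.88 hours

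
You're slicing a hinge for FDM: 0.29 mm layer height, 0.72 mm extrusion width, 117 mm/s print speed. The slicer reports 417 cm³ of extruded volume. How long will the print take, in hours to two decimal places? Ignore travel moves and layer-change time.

4.74 hours

Extrusion cross-section: 0.29 × 0.72 → 0.2088 mm².
Path length: 417000 mm³ / 0.2088 mm² → 1997126.4 mm.
Print-move time = 1997126.4 / 117, so 17069.5 s.
Converting: 17069.5 s = 4.74 hours.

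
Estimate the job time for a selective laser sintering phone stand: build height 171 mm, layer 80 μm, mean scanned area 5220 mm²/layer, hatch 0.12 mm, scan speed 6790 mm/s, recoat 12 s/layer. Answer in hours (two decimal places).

Layers = ⌈171/0.08⌉ = 2138.
Scan path per layer = 5220 / 0.12 = 43500 mm.
Laser time per layer = 43500 / 6790 = 6.4065 s.
Time per layer: 6.4065 + 12 → 18.4065 s.
Build time = 2138 × 18.4065 = 39353.097 s = 10.93 hours.

10.93 hours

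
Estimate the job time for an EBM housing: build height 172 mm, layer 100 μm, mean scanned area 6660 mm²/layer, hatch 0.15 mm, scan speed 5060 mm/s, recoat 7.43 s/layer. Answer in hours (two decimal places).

Number of layers: 172 / 0.1 → 1720 (rounded up).
Per-layer scan distance = 6660 / 0.15 = 44400 mm.
Per-layer scan time = 44400 / 5060, so 8.7747 s.
Per-layer time: 8.7747 + 7.43 → 16.2047 s.
1720 layers × 16.2047 s/layer = 27872.084 s, i.e. 7.74 hours.

7.74 hours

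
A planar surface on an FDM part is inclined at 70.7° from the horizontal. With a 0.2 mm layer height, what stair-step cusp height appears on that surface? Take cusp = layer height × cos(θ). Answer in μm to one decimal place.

66.1 μm

cos(70.7°) = 0.3305, so cusp = 0.2 × 0.3305 = 0.0661 mm → 66.1 μm.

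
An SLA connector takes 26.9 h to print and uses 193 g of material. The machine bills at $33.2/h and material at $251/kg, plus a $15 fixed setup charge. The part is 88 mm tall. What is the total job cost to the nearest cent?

$956.52

Machine cost = 33.2 × 26.9 = $893.08.
Feedstock cost = 251 × 193/1000 = $48.443.
Adding setup: 893.08 + 48.443 + 15 → 956.523 ≈ $956.52.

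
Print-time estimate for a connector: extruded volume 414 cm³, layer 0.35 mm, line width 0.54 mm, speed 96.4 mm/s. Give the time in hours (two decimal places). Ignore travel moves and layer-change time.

Extrusion cross-section = 0.35 × 0.54, so 0.189 mm².
Toolpath length = 414 cm³ / 0.189 mm² = 414000 / 0.189 = 2190476.2 mm.
Print-move time = 2190476.2 / 96.4, so 22722.8 s.
In the requested units: 22722.8 s = 6.31 hours.

6.31 hours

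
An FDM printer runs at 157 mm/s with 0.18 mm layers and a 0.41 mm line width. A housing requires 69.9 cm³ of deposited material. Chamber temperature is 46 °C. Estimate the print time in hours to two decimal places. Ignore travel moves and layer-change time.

Bead cross-section = 0.18 × 0.41, so 0.0738 mm².
Total extruded path = 69900/0.0738 = 947154.5 mm.
Print-move time: 947154.5 / 157 → 6032.8 s.
Converting: 6032.8 s = 1.68 hours.

1.68 hours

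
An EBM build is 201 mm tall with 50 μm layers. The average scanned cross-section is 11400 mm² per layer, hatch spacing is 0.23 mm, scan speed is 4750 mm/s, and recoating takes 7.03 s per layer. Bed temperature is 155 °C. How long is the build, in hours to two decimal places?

Number of layers: 201 / 0.05 → 4020 (rounded up).
Scan path per layer = 11400 / 0.23, so 49565.2 mm.
Per-layer scan time: 49565.2 / 4750 → 10.4348 s.
Layer cycle = 10.4348 + 7.03 = 17.4648 s.
Build time = 4020 × 17.4648 = 70208.496 s = 19.50 hours.

19.50 hours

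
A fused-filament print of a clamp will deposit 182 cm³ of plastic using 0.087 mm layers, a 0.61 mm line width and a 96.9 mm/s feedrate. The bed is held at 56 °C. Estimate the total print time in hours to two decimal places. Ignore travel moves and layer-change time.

Bead cross-section = 0.087 × 0.61 = 0.05307 mm².
Total extruded path = 182000/0.05307 = 3429432.8 mm.
Print-move time = 3429432.8 / 96.9, so 35391.5 s.
Converting: 35391.5 s = 9.83 hours.

9.83 hours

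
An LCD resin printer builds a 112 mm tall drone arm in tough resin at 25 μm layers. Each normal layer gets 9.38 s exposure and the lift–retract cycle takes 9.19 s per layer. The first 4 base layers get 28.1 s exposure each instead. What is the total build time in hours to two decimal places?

Layers = ⌈112/0.025⌉ = 4480.
Burn-in layers = 4 × (28.1 + 9.19), so 149.16 s.
Normal layers = 4476 × (9.38 + 9.19), so 83119.32 s.
Sum: 149.16 + 83119.32 = 83268.48 s → 23.13 hours.

23.13 hours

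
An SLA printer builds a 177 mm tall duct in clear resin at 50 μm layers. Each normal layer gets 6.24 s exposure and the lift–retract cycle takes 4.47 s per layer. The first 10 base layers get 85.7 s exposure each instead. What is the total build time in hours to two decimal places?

10.75 hours

Number of layers: 177 / 0.05 → 3540 (rounded up).
Base layers = 10 × (85.7 + 4.47) = 901.7 s.
Regular layers: 3530 × (6.24 + 4.47) → 37806.3 s.
Sum: 901.7 + 37806.3 = 38708 s → 10.75 hours.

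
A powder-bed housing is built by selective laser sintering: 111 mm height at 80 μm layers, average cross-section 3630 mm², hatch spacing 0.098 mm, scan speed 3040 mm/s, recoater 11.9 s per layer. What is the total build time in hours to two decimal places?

Layers = ⌈111/0.08⌉ = 1388.
Per-layer scan distance = 3630 / 0.098, so 37040.8 mm.
Laser time per layer: 37040.8 / 3040 → 12.1845 s.
Time per layer = 12.1845 + 11.9 = 24.0845 s.
Build time = 1388 × 24.0845 = 33429.286 s = 9.29 hours.

9.29 hours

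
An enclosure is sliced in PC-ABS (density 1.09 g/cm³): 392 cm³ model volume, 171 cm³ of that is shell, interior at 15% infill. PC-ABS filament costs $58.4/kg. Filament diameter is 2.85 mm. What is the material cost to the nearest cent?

$13.00

Infill region: 392 − 171 → 221 cm³.
Deposited infill = 0.15 × 221 = 33.15 cm³.
Total extruded = 171 + 33.15 = 204.15 cm³.
Mass = 204.15 × 1.09, so 222.5235 g.
Cost = 222.5235 g / 1000 × $58.4/kg = $13.00.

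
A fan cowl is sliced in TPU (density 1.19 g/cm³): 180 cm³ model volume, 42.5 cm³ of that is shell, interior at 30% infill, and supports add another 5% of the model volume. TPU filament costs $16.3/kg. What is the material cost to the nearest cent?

Infill region = 180 − 42.5, so 137.5 cm³.
Infill deposited = 0.30 × 137.5, so 41.25 cm³.
Support = 0.05 × 180 = 9 cm³.
Total extruded = 42.5 + 41.25 + 9 = 92.75 cm³.
Mass: 92.75 × 1.19 → 110.3725 g.
Cost = 110.3725 g / 1000 × $16.3/kg = $1.80.

$1.80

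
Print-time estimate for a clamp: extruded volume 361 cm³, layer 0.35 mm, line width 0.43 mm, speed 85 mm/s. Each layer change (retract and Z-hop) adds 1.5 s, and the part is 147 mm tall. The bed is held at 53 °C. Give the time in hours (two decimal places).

Line area: 0.35 × 0.43 → 0.1505 mm².
Path length: 361000 mm³ / 0.1505 mm² → 2398671.1 mm.
Extrusion time = 2398671.1 / 85, so 28219.7 s.
Number of layers: 147 / 0.35 → 420 (rounded up).
Z-hop total = 420 × 1.5 = 630 s.
Total = 28219.7 + 630 = 28849.7 s = 8.01 hours.

8.01 hours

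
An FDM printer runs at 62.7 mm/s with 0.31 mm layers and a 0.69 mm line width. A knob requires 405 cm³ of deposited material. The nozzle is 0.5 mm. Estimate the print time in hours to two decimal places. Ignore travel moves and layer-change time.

8.39 hours

Line area = 0.31 × 0.69 = 0.2139 mm².
Total extruded path = 405000/0.2139 = 1893408.1 mm.
Extrusion time = 1893408.1 / 62.7 = 30197.9 s.
That's 30197.9 s → 8.39 hours.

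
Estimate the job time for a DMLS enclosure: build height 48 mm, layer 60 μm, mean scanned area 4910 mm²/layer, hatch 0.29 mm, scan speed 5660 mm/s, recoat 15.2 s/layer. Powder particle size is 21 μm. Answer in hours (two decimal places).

Layer count = ceil(48 / 0.06) = 800.
Hatch length per layer = 4910 / 0.29, so 16931 mm.
Scan time per layer: 16931 / 5660 → 2.9913 s.
Per-layer time = 2.9913 + 15.2 = 18.1913 s.
800 layers × 18.1913 s/layer = 14553.04 s, i.e. 4.04 hours.

4.04 hours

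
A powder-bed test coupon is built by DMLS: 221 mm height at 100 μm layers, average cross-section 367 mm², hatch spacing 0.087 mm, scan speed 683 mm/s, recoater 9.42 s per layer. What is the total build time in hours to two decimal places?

Number of layers: 221 / 0.1 → 2210 (rounded up).
Scan path per layer = 367 / 0.087 = 4218.4 mm.
Laser time per layer = 4218.4 / 683 = 6.1763 s.
Time per layer: 6.1763 + 9.42 → 15.5963 s.
Total: 2210 × 15.5963 s = 34467.823 s → 9.57 hours.

9.57 hours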